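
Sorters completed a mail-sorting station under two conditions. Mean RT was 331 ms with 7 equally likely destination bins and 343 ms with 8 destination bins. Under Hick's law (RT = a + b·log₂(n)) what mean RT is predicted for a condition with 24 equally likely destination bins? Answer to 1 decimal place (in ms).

Fit slope and intercept:
  b = (343 − 331) / (log₂ 8 − log₂ 7) = 12 / (3 − 2.8074) = 62.291 ms/bit
  a = 331 − 62.291 × 2.8074 = 156.128 ms
Then RT(24) = 156.128 + 62.291 × log₂ 24 = 156.128 + 62.291 × 4.5850 ≈ 441.728 ms.

441.7 ms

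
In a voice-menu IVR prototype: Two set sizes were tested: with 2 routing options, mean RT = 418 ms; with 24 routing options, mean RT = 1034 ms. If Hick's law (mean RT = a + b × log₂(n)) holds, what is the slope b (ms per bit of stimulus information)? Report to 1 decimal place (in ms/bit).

171.8 ms/bit

Slope: b = (1034 − 418) / (log₂ 24 − log₂ 2) = 616/3.5850 = 171.829 ms/bit.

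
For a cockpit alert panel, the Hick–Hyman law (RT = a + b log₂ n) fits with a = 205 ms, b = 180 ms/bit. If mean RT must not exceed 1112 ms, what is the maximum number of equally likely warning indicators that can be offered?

180·log₂ n ≤ 1112 − 205 = 907, giving log₂ n ≤ 5.0389 and n ≤ 32.874. The largest whole number is 32.

32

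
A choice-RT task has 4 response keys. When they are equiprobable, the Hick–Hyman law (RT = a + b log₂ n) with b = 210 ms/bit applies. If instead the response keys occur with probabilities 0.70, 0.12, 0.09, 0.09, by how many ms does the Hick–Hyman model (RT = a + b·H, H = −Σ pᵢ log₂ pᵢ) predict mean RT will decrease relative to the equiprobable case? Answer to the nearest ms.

The RT saving is b·ΔH. Equiprobable H₀ = log₂(4) = 2.0000 bits; with the given probabilities H = 1.3526 bits.
b·(H₀ − H) = 210 × (2.0000 − 1.3526) = 135.96 ms.

136 ms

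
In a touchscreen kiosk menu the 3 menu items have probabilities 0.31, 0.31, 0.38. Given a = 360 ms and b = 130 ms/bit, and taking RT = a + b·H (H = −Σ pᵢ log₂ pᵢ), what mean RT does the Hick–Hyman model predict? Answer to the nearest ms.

H = 0.31·log₂(1/0.31) + 0.31·log₂(1/0.31) + 0.38·log₂(1/0.38) = 1.5780 bits.
RT = 360 + 130 × 1.5780 = 565.15 ms.

565 ms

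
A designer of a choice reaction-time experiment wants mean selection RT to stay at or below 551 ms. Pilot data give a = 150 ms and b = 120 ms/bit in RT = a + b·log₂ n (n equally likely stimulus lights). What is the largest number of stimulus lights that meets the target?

Information budget: (551 − 150)/120 = 3.3417 bits, so n ≤ 2^3.3417 = 10.138 → at most 10.

10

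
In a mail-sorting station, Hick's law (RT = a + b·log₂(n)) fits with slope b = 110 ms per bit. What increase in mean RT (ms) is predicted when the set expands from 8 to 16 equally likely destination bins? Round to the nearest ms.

110 ms

ΔRT = (a + b log₂ n₂) − (a + b log₂ n₁) = b·(log₂ n₂ − log₂ n₁).
log₂(16) − log₂(8) = log₂(16/8) = log₂(2) = 1.
ΔRT = 110 × 1.0000 = 110.000 ms.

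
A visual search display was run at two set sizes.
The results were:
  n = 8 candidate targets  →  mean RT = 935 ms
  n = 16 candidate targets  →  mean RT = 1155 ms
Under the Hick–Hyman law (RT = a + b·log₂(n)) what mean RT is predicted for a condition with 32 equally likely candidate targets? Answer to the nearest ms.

Fit slope and intercept:
  b = (1155 − 935) / (log₂ 16 − log₂ 8) = 220 / (4 − 3) = 220 ms/bit
  a = 935 − 220 × 3 = 275 ms
Then RT(32) = 275 + 220 × log₂ 32 = 275 + 220 × 5 ≈ 1375.000 ms.

1375 ms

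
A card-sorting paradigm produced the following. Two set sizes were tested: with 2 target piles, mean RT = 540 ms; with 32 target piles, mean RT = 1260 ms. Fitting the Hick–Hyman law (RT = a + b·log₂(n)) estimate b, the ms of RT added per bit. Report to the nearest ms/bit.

b = (RT₂ − RT₁)/(log₂ n₂ − log₂ n₁) = (1260 − 540)/(5 − 1) = 180 ms/bit.

180 ms/bit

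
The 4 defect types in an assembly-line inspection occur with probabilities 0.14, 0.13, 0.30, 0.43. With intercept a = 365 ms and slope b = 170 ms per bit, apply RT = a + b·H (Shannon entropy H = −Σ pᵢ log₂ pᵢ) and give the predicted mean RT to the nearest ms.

675 ms

H = 0.14·log₂(1/0.14) + 0.13·log₂(1/0.13) + 0.30·log₂(1/0.30) + 0.43·log₂(1/0.43) = 1.8244 bits.
RT = 365 + 170 × 1.8244 = 675.15 ms.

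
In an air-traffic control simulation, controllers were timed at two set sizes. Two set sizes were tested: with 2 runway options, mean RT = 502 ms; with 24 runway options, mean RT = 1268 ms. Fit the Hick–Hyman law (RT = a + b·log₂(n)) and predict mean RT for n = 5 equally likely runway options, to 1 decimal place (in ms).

Solve the two-equation system in a and b:
  b = (1268 − 502) / (log₂ 24 − log₂ 2) = 766 / (4.5850 − 1) = 213.670 ms/bit
  a = 502 − 213.670 × 1 = 288.330 ms
Then RT(5) = 288.330 + 213.670 × log₂ 5 = 288.330 + 213.670 × 2.3219 ≈ 784.457 ms.

784.5 ms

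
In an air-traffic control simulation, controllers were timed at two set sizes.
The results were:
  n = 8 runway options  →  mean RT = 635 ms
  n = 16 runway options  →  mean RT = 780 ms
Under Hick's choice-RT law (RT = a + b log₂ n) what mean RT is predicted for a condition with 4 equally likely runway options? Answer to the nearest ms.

490 ms

Fit slope and intercept:
  b = (780 − 635) / (log₂ 16 − log₂ 8) = 145 / (4 − 3) = 145 ms/bit
  a = 635 − 145 × 3 = 200 ms
Then RT(4) = 200 + 145 × log₂ 4 = 200 + 145 × 2 ≈ 490.000 ms.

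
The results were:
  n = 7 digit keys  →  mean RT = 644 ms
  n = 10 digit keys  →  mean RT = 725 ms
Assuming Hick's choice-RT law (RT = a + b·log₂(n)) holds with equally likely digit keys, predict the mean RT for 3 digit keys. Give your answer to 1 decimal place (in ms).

451.6 ms

Solve the two-equation system in a and b:
  b = (725 − 644) / (log₂ 10 − log₂ 7) = 81 / (3.3219 − 2.8074) = 157.412 ms/bit
  a = 644 − 157.412 × 2.8074 = 202.089 ms
Then RT(3) = 202.089 + 157.412 × log₂ 3 = 202.089 + 157.412 × 1.5850 ≈ 451.581 ms.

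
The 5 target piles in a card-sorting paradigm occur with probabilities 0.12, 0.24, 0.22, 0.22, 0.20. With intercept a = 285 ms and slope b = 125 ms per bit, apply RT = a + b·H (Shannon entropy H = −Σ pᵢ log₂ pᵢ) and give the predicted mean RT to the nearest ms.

Entropy contributions −pᵢ log₂ pᵢ: 0.3671, 0.4941, 0.4806, 0.4806, 0.4644; sum H = 2.2867 bits.
RT = a + bH = 285 + 125·2.2867 = 570.84 ms.

571 ms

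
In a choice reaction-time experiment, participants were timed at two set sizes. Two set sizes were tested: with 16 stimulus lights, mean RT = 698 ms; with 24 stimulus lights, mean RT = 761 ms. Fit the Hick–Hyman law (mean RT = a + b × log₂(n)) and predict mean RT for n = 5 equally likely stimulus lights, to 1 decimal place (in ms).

517.3 ms

Solve the two-equation system in a and b:
  b = (761 − 698) / (log₂ 24 − log₂ 16) = 63 / (4.5850 − 4) = 107.699 ms/bit
  a = 698 − 107.699 × 4 = 267.203 ms
Then RT(5) = 267.203 + 107.699 × log₂ 5 = 267.203 + 107.699 × 2.3219 ≈ 517.273 ms.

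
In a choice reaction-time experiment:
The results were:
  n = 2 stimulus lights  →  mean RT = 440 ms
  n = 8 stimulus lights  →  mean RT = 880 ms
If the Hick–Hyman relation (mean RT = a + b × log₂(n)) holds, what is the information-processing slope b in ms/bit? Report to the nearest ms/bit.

Slope: b = (880 − 440) / (log₂ 8 − log₂ 2) = 440/2.0000 = 220 ms/bit.

220 ms/bit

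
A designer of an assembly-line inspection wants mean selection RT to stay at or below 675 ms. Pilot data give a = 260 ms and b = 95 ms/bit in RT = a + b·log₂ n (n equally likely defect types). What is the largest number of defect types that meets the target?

95·log₂ n ≤ 675 − 260 = 415, giving log₂ n ≤ 4.3684 and n ≤ 20.655. The largest whole number is 20.

20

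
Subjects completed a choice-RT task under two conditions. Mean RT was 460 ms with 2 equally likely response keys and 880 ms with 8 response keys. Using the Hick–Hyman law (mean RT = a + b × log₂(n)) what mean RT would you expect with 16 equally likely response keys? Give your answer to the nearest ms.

With log₂ n on the abscissa the relation is linear; from the two conditions:
  b = (880 − 460) / (log₂ 8 − log₂ 2) = 420 / (3 − 1) = 210 ms/bit
  a = 460 − 210 × 1 = 250 ms
Then RT(16) = 250 + 210 × log₂ 16 = 250 + 210 × 4 ≈ 1090.000 ms.

1090 ms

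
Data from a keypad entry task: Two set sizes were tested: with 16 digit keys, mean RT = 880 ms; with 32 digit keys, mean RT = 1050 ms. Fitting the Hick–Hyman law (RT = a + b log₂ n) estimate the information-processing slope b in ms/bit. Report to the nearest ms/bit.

b = (RT₂ − RT₁)/(log₂ n₂ − log₂ n₁) = (1050 − 880)/(5 − 4) = 170 ms/bit.

170 ms/bit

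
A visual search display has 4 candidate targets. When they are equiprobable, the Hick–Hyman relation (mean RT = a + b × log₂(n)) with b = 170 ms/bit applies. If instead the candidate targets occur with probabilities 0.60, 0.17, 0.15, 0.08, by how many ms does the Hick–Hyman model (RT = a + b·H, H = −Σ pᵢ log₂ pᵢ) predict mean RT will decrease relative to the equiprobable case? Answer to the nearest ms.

The RT saving is b·ΔH. Equiprobable H₀ = log₂(4) = 2.0000 bits; with the given probabilities H = 1.5788 bits.
b·(H₀ − H) = 170 × (2.0000 − 1.5788) = 71.60 ms.

72 ms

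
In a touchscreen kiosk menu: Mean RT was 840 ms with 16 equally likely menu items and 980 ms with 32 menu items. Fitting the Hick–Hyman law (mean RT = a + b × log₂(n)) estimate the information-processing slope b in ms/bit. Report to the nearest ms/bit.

The slope on a log₂ axis is (980 − 840) / (5 − 4) = 140 ms/bit.

140 ms/bit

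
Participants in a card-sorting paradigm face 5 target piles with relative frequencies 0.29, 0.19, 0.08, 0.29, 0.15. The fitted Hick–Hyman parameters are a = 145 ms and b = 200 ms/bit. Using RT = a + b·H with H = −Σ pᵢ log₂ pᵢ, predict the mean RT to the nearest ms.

H = 0.29·log₂(1/0.29) + 0.19·log₂(1/0.19) + 0.08·log₂(1/0.08) + 0.29·log₂(1/0.29) + 0.15·log₂(1/0.15) = 2.1931 bits.
RT = 145 + 200 × 2.1931 = 583.62 ms.

584 ms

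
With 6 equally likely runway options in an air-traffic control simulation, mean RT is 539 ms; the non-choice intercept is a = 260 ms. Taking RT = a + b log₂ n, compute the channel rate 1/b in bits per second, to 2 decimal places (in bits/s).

9.27 bits/s

Choice component = 539 − 260 = 279 ms over log₂(6) = 2.5850 bits.
b = 279 / 2.5850 = 107.932 ms/bit, so 1/b = 9.265 bits/s.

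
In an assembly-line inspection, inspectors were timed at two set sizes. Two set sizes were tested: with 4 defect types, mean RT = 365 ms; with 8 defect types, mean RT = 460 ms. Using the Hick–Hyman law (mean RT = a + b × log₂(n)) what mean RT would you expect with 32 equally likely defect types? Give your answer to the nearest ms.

650 ms

RT is linear in log₂ n, so two points fix the line:
  b = (460 − 365) / (log₂ 8 − log₂ 4) = 95 / (3 − 2) = 95 ms/bit
  a = 365 − 95 × 2 = 175 ms
Then RT(32) = 175 + 95 × log₂ 32 = 175 + 95 × 5 ≈ 650.000 ms.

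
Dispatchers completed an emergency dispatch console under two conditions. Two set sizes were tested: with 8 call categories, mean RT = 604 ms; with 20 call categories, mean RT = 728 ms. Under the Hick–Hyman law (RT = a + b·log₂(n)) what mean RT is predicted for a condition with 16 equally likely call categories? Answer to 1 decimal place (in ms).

697.8 ms

Fit slope and intercept:
  b = (728 − 604) / (log₂ 20 − log₂ 8) = 124 / (4.3219 − 3) = 93.802 ms/bit
  a = 604 − 93.802 × 3 = 322.593 ms
Then RT(16) = 322.593 + 93.802 × log₂ 16 = 322.593 + 93.802 × 4 ≈ 697.802 ms.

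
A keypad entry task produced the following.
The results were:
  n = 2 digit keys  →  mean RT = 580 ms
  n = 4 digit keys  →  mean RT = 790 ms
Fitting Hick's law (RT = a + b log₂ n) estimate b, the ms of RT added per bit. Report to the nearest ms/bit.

210 ms/bit

The slope on a log₂ axis is (790 − 580) / (2 − 1) = 210 ms/bit.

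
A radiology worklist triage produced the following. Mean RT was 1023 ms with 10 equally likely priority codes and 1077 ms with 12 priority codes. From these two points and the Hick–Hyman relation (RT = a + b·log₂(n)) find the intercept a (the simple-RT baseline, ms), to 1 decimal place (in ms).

Slope: b = (1077 − 1023) / (log₂ 12 − log₂ 10) = 54/0.2630 = 205.296 ms/bit.
a = RT₁ − b·log₂ n₁ = 1023 − 205.296 × 3.3219 = 341.020 ms.

341.0 ms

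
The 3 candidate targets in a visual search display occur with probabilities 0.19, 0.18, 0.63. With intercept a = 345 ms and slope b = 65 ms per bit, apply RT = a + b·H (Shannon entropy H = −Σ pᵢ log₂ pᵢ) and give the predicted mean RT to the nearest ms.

H = 0.19·log₂(1/0.19) + 0.18·log₂(1/0.18) + 0.63·log₂(1/0.63) = 1.3205 bits.
RT = 345 + 65 × 1.3205 = 430.83 ms.

431 ms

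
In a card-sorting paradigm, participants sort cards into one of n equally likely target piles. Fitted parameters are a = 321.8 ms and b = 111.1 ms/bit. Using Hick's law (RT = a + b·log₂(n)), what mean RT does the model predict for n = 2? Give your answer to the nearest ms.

log₂(2) = 1 bits, so RT = 321.8 + 111.1 × 1 ≈ 432.900 ms.

433 ms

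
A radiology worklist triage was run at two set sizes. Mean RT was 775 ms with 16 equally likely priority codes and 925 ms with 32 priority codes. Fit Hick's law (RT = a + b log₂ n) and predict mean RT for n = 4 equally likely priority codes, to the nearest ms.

Fit slope and intercept:
  b = (925 − 775) / (log₂ 32 − log₂ 16) = 150 / (5 − 4) = 150 ms/bit
  a = 775 − 150 × 4 = 175 ms
Then RT(4) = 175 + 150 × log₂ 4 = 175 + 150 × 2 ≈ 475.000 ms.

475 ms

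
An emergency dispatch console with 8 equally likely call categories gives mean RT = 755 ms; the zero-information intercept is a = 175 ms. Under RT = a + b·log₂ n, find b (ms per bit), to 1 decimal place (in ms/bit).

193.3 ms/bit

8 alternatives carry log₂ 8 = 3 bits; the choice cost is 755 − 175 = 580 ms, so b = 580/3 = 193.333 ms/bit.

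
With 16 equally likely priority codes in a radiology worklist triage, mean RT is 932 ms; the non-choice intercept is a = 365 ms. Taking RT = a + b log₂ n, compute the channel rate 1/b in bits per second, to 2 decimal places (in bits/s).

Choice component = 932 − 365 = 567 ms over log₂(16) = 4 bits.
b = 567 / 4 = 141.750 ms/bit, so 1/b = 7.055 bits/s.

7.05 bits/s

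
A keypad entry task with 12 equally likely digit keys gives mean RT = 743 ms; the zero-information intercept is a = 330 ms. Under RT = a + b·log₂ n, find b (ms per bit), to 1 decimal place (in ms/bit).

log₂(12) = 3.5850 bits.
b = (RT − a)/log₂ n = (743 − 330) / 3.5850 = 115.203 ms/bit.

115.2 ms/bit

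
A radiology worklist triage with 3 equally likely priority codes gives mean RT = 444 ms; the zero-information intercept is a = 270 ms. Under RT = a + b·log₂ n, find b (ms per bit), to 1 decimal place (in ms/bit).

109.8 ms/bit

3 alternatives carry log₂ 3 = 1.5850 bits; the choice cost is 444 − 270 = 174 ms, so b = 174/1.5850 = 109.782 ms/bit.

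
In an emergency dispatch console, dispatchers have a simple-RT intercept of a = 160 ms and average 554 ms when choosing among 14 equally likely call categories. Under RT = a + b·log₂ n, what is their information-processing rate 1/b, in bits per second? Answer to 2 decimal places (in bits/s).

Choice component = 554 − 160 = 394 ms over log₂(14) = 3.8074 bits.
b = 394 / 3.8074 = 103.484 ms/bit, so 1/b = 9.663 bits/s.

9.66 bits/s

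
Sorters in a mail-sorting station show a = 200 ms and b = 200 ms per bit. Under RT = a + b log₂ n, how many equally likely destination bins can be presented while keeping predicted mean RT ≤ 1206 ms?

Set 200 + 200·log₂ n ≤ 1206 → log₂ n ≤ (1206 − 200)/200 = 5.0300.
So n ≤ 2^5.0300 = 32.672; the largest integer n is 32.

32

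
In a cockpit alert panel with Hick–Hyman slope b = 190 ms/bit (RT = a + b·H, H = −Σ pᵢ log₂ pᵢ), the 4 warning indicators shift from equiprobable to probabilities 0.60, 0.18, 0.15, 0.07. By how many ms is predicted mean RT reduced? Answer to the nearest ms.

82 ms

The RT saving is b·ΔH. Equiprobable H₀ = log₂(4) = 2.0000 bits; with the given probabilities H = 1.5666 bits.
b·(H₀ − H) = 190 × (2.0000 − 1.5666) = 82.35 ms.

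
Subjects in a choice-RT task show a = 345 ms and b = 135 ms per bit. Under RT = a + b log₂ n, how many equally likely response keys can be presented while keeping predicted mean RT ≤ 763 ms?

8

Information budget: (763 − 345)/135 = 3.0963 bits, so n ≤ 2^3.0963 = 8.552 → at most 8.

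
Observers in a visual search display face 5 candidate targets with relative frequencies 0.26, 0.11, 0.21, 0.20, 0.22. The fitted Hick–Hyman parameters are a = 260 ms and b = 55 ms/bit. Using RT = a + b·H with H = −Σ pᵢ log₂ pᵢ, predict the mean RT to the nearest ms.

H = 0.26·log₂(1/0.26) + 0.11·log₂(1/0.11) + 0.21·log₂(1/0.21) + 0.20·log₂(1/0.20) + 0.22·log₂(1/0.22) = 2.2734 bits.
RT = 260 + 55 × 2.2734 = 385.03 ms.

385 ms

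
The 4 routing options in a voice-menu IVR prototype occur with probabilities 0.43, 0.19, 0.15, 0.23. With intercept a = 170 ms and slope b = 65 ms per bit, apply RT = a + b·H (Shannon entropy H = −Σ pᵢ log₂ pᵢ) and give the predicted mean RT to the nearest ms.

292 ms

H = 0.43·log₂(1/0.43) + 0.19·log₂(1/0.19) + 0.15·log₂(1/0.15) + 0.23·log₂(1/0.23) = 1.8770 bits.
RT = 170 + 65 × 1.8770 = 292.01 ms.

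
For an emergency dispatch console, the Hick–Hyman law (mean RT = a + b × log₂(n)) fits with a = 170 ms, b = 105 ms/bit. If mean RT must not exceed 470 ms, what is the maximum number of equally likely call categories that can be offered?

7

105·log₂ n ≤ 470 − 170 = 300, giving log₂ n ≤ 2.8571 and n ≤ 7.246. The largest whole number is 7.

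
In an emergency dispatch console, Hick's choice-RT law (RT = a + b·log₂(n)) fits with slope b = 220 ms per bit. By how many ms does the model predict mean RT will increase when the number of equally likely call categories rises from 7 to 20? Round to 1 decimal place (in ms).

333.2 ms

The intercept a cancels: ΔRT = b·(log₂ n₂ − log₂ n₁) = b·log₂(n₂/n₁).
log₂(20) − log₂(7) = 4.3219 − 2.8074 = 1.5146.
ΔRT = 220 × 1.5146 = 333.206 ms.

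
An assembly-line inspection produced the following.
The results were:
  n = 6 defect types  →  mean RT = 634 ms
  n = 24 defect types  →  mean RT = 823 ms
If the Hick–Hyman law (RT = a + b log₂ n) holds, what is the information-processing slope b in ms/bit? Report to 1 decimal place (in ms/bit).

94.5 ms/bit

Slope: b = (823 − 634) / (log₂ 24 − log₂ 6) = 189/2.0000 = 94.500 ms/bit.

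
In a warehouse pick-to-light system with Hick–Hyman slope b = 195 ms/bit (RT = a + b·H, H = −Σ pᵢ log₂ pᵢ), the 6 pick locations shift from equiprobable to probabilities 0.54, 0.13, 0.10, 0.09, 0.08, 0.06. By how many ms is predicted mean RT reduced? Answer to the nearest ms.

106 ms

Equiprobable entropy H₀ = log₂ 6 = 2.5850 bits.
Skewed entropy H = −Σ pᵢ log₂ pᵢ = 2.0426 bits.
ΔRT = b·(H₀ − H) = 195 × 0.5424 = 105.77 ms.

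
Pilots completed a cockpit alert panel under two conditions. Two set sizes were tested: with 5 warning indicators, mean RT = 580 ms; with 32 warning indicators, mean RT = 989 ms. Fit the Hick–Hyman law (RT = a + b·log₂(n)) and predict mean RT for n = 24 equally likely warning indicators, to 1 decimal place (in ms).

Fit slope and intercept:
  b = (989 − 580) / (log₂ 32 − log₂ 5) = 409 / (5 − 2.3219) = 152.722 ms/bit
  a = 580 − 152.722 × 2.3219 = 225.391 ms
Then RT(24) = 225.391 + 152.722 × log₂ 24 = 225.391 + 152.722 × 4.5850 ≈ 925.615 ms.

925.6 ms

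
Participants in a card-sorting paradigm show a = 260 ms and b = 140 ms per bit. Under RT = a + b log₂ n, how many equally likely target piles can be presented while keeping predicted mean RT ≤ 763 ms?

12

Information budget: (763 − 260)/140 = 3.5929 bits, so n ≤ 2^3.5929 = 12.066 → at most 12.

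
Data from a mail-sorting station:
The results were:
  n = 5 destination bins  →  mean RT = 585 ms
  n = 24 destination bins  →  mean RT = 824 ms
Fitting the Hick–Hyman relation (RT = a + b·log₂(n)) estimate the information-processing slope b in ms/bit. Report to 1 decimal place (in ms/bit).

105.6 ms/bit

b = (RT₂ − RT₁)/(log₂ n₂ − log₂ n₁) = (824 − 585)/(4.5850 − 2.3219) = 105.610 ms/bit.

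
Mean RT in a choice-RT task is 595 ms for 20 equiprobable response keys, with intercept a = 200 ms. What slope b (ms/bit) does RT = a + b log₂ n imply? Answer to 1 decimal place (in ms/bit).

91.4 ms/bit

b = (595 − 200) / log₂(20) = 395 / 4.3219 = 91.394 ms/bit.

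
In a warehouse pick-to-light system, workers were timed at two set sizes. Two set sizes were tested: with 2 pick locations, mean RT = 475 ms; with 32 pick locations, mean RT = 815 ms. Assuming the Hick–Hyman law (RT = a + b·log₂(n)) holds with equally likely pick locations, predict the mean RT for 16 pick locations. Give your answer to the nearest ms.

With log₂ n on the abscissa the relation is linear; from the two conditions:
  b = (815 − 475) / (log₂ 32 − log₂ 2) = 340 / (5 − 1) = 85 ms/bit
  a = 475 − 85 × 1 = 390 ms
Then RT(16) = 390 + 85 × log₂ 16 = 390 + 85 × 4 ≈ 730.000 ms.

730 ms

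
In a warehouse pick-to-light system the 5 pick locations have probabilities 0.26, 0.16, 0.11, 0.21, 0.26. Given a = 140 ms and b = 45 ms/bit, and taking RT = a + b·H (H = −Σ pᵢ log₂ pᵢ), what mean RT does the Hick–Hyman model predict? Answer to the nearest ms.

Entropy contributions −pᵢ log₂ pᵢ: 0.5053, 0.4230, 0.3503, 0.4728, 0.5053; sum H = 2.2567 bits.
RT = a + bH = 140 + 45·2.2567 = 241.55 ms.

242 ms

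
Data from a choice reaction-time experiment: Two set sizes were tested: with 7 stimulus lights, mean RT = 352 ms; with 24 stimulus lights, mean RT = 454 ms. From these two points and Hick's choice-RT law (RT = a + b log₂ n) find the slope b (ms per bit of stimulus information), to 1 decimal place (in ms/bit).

57.4 ms/bit

The slope on a log₂ axis is (454 − 352) / (4.5850 − 2.8074) = 57.380 ms/bit.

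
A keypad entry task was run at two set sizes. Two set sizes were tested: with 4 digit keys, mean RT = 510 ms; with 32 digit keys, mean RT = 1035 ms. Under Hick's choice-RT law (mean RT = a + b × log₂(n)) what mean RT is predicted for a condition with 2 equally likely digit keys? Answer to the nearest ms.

RT is linear in log₂ n, so two points fix the line:
  b = (1035 − 510) / (log₂ 32 − log₂ 4) = 525 / (5 − 2) = 175 ms/bit
  a = 510 − 175 × 2 = 160 ms
Then RT(2) = 160 + 175 × log₂ 2 = 160 + 175 × 1 ≈ 335.000 ms.

335 ms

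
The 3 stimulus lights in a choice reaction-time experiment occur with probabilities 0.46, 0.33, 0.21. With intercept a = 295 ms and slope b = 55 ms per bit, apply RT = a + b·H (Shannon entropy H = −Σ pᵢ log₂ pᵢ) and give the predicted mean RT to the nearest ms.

378 ms

Entropy contributions −pᵢ log₂ pᵢ: 0.5153, 0.5278, 0.4728; sum H = 1.5160 bits.
RT = a + bH = 295 + 55·1.5160 = 378.38 ms.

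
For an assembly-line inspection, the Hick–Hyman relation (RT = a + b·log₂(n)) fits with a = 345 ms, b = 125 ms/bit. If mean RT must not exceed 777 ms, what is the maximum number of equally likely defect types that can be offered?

10

Set 345 + 125·log₂ n ≤ 777 → log₂ n ≤ (777 − 345)/125 = 3.4560.
So n ≤ 2^3.4560 = 10.974; the largest integer n is 10.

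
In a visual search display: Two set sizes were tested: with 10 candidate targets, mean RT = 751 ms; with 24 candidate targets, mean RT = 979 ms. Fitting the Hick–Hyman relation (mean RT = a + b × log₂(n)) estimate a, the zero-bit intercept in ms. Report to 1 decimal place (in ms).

Slope: b = (979 − 751) / (log₂ 24 − log₂ 10) = 228/1.2630 = 180.518 ms/bit.
Intercept: a = 751 − 180.518·log₂(10) = 151.333 ms.

151.3 ms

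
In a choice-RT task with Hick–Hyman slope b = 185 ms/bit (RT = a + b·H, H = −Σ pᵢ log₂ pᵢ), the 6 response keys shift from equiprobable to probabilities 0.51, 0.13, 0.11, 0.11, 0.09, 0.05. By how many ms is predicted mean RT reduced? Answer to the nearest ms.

88 ms

Equiprobable entropy H₀ = log₂ 6 = 2.5850 bits.
Skewed entropy H = −Σ pᵢ log₂ pᵢ = 2.1074 bits.
ΔRT = b·(H₀ − H) = 185 × 0.4776 = 88.35 ms.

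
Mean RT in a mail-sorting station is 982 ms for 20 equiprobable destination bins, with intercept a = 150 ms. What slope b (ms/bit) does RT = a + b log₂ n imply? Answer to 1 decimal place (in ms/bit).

log₂(20) = 4.3219 bits.
b = (RT − a)/log₂ n = (982 − 150) / 4.3219 = 192.507 ms/bit.

192.5 ms/bit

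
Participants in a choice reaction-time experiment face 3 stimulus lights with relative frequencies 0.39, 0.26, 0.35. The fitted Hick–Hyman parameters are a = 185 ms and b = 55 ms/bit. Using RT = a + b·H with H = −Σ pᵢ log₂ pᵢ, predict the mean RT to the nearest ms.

271 ms

H = 0.39·log₂(1/0.39) + 0.26·log₂(1/0.26) + 0.35·log₂(1/0.35) = 1.5652 bits.
RT = 185 + 55 × 1.5652 = 271.09 ms.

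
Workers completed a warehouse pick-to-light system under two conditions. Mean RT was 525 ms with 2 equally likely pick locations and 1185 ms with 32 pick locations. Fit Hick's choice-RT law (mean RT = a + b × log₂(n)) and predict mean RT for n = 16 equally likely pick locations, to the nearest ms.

1020 ms

Fit slope and intercept:
  b = (1185 − 525) / (log₂ 32 − log₂ 2) = 660 / (5 − 1) = 165 ms/bit
  a = 525 − 165 × 1 = 360 ms
Then RT(16) = 360 + 165 × log₂ 16 = 360 + 165 × 4 ≈ 1020.000 ms.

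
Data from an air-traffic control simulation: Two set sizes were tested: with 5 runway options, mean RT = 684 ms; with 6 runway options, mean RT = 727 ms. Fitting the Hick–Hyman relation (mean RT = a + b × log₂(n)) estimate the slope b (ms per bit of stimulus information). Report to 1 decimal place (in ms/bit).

163.5 ms/bit

b = (RT₂ − RT₁)/(log₂ n₂ − log₂ n₁) = (727 − 684)/(2.5850 − 2.3219) = 163.477 ms/bit.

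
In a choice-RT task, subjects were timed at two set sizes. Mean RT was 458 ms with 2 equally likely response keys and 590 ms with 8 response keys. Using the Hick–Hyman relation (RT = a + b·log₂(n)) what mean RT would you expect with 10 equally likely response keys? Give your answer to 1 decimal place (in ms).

611.2 ms

Fit slope and intercept:
  b = (590 − 458) / (log₂ 8 − log₂ 2) = 132 / (3 − 1) = 66.000 ms/bit
  a = 458 − 66.000 × 1 = 392.000 ms
Then RT(10) = 392.000 + 66.000 × log₂ 10 = 392.000 + 66.000 × 3.3219 ≈ 611.247 ms.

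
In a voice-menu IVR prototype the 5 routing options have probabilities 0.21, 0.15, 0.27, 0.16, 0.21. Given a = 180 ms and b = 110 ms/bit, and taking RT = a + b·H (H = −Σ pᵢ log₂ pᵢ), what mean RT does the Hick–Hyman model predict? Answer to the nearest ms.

H = 0.21·log₂(1/0.21) + 0.15·log₂(1/0.15) + 0.27·log₂(1/0.27) + 0.16·log₂(1/0.16) + 0.21·log₂(1/0.21) = 2.2892 bits.
RT = 180 + 110 × 2.2892 = 431.82 ms.

432 ms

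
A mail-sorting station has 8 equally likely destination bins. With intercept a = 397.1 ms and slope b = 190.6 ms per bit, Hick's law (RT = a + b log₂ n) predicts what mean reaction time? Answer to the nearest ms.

969 ms

log₂(8) = 3 bits, so RT = 397.1 + 190.6 × 3 ≈ 968.900 ms.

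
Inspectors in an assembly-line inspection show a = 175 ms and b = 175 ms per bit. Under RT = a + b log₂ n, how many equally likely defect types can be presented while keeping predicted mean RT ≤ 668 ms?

Information budget: (668 − 175)/175 = 2.8171 bits, so n ≤ 2^2.8171 = 7.048 → at most 7.

7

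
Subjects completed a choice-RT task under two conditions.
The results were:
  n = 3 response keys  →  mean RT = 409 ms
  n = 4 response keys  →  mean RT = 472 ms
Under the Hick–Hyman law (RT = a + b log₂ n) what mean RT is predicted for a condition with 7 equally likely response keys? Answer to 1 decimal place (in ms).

With log₂ n on the abscissa the relation is linear; from the two conditions:
  b = (472 − 409) / (log₂ 4 − log₂ 3) = 63 / (2 − 1.5850) = 151.794 ms/bit
  a = 409 − 151.794 × 1.5850 = 168.413 ms
Then RT(7) = 168.413 + 151.794 × log₂ 7 = 168.413 + 151.794 × 2.8074 ≈ 594.551 ms.

594.6 ms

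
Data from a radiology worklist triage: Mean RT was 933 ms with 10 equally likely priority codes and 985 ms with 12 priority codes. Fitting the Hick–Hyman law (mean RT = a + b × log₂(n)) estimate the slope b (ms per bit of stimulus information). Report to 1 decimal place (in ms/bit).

197.7 ms/bit

b = (RT₂ − RT₁)/(log₂ n₂ − log₂ n₁) = (985 − 933)/(3.5850 − 3.3219) = 197.693 ms/bit.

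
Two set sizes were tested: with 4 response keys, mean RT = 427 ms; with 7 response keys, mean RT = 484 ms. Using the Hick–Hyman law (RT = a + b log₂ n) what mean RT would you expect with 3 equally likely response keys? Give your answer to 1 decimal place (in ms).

Solve the two-equation system in a and b:
  b = (484 − 427) / (log₂ 7 − log₂ 4) = 57 / (2.8074 − 2) = 70.601 ms/bit
  a = 427 − 70.601 × 2 = 285.798 ms
Then RT(3) = 285.798 + 70.601 × log₂ 3 = 285.798 + 70.601 × 1.5850 ≈ 397.698 ms.

397.7 ms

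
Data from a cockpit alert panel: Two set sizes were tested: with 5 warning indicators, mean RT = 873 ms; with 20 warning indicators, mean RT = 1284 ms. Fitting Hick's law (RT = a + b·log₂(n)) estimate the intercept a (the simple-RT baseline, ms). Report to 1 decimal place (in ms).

The slope on a log₂ axis is (1284 − 873) / (4.3219 − 2.3219) = 205.500 ms/bit.
Intercept: a = 873 − 205.500·log₂(5) = 395.844 ms.

395.8 ms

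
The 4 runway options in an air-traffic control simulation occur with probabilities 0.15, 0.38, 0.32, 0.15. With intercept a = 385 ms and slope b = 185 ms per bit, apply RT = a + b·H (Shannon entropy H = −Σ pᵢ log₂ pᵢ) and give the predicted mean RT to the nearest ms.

732 ms

Entropy contributions −pᵢ log₂ pᵢ: 0.4105, 0.5305, 0.5260, 0.4105; sum H = 1.8776 bits.
RT = a + bH = 385 + 185·1.8776 = 732.35 ms.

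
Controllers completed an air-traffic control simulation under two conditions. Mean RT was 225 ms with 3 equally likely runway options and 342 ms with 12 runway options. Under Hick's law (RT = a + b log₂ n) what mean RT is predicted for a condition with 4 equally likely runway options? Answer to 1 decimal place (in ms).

249.3 ms

With log₂ n on the abscissa the relation is linear; from the two conditions:
  b = (342 − 225) / (log₂ 12 − log₂ 3) = 117 / (3.5850 − 1.5850) = 58.500 ms/bit
  a = 225 − 58.500 × 1.5850 = 132.280 ms
Then RT(4) = 132.280 + 58.500 × log₂ 4 = 132.280 + 58.500 × 2 ≈ 249.280 ms.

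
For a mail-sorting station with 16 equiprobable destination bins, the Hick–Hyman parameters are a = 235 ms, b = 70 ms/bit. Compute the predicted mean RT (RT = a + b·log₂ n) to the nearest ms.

515 ms

log₂(16) = 4 bits, so RT = 235 + 70 × 4 ≈ 515.000 ms.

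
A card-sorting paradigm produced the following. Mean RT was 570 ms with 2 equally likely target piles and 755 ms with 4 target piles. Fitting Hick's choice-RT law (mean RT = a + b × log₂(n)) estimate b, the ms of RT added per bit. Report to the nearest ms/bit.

The slope on a log₂ axis is (755 − 570) / (2 − 1) = 185 ms/bit.

185 ms/bit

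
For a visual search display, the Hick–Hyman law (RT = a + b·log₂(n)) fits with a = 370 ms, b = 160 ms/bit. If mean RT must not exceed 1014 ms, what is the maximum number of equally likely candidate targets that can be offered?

16

160·log₂ n ≤ 1014 − 370 = 644, giving log₂ n ≤ 4.0250 and n ≤ 16.280. The largest whole number is 16.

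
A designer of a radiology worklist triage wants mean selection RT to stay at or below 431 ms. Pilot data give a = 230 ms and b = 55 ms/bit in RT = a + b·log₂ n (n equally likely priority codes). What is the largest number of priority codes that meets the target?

12

55·log₂ n ≤ 431 − 230 = 201, giving log₂ n ≤ 3.6545 and n ≤ 12.593. The largest whole number is 12.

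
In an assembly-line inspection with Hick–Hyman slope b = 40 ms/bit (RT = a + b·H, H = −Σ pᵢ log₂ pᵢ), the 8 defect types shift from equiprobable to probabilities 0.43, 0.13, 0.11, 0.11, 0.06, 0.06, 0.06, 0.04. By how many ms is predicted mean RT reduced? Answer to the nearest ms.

The RT saving is b·ΔH. Equiprobable H₀ = log₂(8) = 3.0000 bits; with the given probabilities H = 2.5231 bits.
b·(H₀ − H) = 40 × (3.0000 − 2.5231) = 19.07 ms.

19 ms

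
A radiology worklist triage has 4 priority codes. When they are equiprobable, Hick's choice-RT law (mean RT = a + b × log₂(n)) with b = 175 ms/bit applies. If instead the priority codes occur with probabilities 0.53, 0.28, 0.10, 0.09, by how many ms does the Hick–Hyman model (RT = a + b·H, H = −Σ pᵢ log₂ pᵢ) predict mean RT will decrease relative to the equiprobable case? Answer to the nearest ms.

62 ms

Equiprobable entropy H₀ = log₂ 4 = 2.0000 bits.
Skewed entropy H = −Σ pᵢ log₂ pᵢ = 1.6445 bits.
ΔRT = b·(H₀ − H) = 175 × 0.3555 = 62.21 ms.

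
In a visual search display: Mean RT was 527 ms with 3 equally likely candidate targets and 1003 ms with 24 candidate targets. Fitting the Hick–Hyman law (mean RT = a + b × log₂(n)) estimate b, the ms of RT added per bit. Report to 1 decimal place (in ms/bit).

158.7 ms/bit

The slope on a log₂ axis is (1003 − 527) / (4.5850 − 1.5850) = 158.667 ms/bit.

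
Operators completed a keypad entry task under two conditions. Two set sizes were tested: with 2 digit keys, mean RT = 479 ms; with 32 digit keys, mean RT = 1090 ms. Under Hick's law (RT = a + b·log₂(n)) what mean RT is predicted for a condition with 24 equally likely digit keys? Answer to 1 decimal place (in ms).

Fit slope and intercept:
  b = (1090 − 479) / (log₂ 32 − log₂ 2) = 611 / (5 − 1) = 152.750 ms/bit
  a = 479 − 152.750 × 1 = 326.250 ms
Then RT(24) = 326.250 + 152.750 × log₂ 24 = 326.250 + 152.750 × 4.5850 ≈ 1026.603 ms.

1026.6 ms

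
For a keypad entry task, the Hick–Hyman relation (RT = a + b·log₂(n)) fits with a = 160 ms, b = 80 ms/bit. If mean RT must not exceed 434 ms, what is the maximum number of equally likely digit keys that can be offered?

10

80·log₂ n ≤ 434 − 160 = 274, giving log₂ n ≤ 3.4250 and n ≤ 10.741. The largest whole number is 10.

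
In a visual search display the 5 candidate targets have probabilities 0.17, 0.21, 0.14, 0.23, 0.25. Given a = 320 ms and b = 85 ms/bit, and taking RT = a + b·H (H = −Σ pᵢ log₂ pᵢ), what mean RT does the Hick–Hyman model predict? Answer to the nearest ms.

Entropy contributions −pᵢ log₂ pᵢ: 0.4346, 0.4728, 0.3971, 0.4877, 0.5000; sum H = 2.2922 bits.
RT = a + bH = 320 + 85·2.2922 = 514.84 ms.

515 ms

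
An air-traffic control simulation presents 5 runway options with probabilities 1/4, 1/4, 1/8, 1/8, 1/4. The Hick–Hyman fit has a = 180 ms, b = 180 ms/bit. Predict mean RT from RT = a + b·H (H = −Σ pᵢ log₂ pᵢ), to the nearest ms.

585 ms

H = −Σ pᵢ log₂ pᵢ = 0.25·2 + 0.25·2 + 0.125·3 + 0.125·3 + 0.25·2 = 2.250 bits.
RT = 180 + 180 × 2.250 = 585.00 ms.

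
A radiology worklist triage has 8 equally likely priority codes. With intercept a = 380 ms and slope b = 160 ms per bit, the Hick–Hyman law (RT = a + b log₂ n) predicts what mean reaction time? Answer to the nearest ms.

860 ms

log₂(8) = 3 bits, so RT = 380 + 160 × 3 ≈ 860.000 ms.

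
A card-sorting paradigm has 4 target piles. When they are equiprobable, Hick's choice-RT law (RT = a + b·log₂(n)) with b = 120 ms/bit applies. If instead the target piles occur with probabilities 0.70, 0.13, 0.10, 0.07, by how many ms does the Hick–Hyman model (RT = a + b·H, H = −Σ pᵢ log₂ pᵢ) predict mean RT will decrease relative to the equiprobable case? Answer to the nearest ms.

The RT saving is b·ΔH. Equiprobable H₀ = log₂(4) = 2.0000 bits; with the given probabilities H = 1.3436 bits.
b·(H₀ − H) = 120 × (2.0000 − 1.3436) = 78.77 ms.

79 ms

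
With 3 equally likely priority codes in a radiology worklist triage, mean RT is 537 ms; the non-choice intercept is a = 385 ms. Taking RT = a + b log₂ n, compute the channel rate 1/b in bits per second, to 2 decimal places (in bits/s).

10.43 bits/s

Choice component = 537 − 385 = 152 ms over log₂(3) = 1.5850 bits.
b = 152 / 1.5850 = 95.901 ms/bit, so 1/b = 10.427 bits/s.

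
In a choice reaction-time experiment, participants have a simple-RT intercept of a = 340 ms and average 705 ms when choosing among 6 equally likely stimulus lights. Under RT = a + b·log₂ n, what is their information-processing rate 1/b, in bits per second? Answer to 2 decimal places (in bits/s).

b = (705 − 340)/log₂ 6 = 365/2.5850 = 141.201 ms per bit = 0.14120 s/bit; the reciprocal is 7.082 bits/s.

7.08 bits/s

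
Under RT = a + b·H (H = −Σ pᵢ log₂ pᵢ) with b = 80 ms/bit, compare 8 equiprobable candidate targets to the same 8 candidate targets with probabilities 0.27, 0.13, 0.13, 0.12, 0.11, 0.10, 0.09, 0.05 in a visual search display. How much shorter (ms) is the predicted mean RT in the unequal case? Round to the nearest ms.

Equiprobable entropy H₀ = log₂ 8 = 3.0000 bits.
Skewed entropy H = −Σ pᵢ log₂ pᵢ = 2.8536 bits.
ΔRT = b·(H₀ − H) = 80 × 0.1464 = 11.71 ms.

12 ms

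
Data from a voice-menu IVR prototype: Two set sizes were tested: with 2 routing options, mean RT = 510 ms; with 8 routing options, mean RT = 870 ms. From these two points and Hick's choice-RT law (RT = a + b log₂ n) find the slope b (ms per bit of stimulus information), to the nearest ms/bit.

b = (RT₂ − RT₁)/(log₂ n₂ − log₂ n₁) = (870 − 510)/(3 − 1) = 180 ms/bit.

180 ms/bit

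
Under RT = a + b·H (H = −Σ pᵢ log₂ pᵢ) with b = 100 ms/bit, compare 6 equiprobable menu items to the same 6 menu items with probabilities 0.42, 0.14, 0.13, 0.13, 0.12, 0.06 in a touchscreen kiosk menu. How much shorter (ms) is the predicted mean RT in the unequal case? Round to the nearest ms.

29 ms

Equiprobable entropy H₀ = log₂ 6 = 2.5850 bits.
Skewed entropy H = −Σ pᵢ log₂ pᵢ = 2.2986 bits.
ΔRT = b·(H₀ − H) = 100 × 0.2863 = 28.63 ms.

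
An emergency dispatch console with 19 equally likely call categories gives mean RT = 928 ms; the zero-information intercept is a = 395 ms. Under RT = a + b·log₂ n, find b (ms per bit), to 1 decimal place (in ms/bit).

125.5 ms/bit

log₂(19) = 4.2479 bits.
b = (RT − a)/log₂ n = (928 − 395) / 4.2479 = 125.473 ms/bit.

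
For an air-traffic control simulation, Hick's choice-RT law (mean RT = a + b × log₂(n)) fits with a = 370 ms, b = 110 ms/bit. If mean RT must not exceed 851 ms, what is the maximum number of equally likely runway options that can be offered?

110·log₂ n ≤ 851 − 370 = 481, giving log₂ n ≤ 4.3727 and n ≤ 20.717. The largest whole number is 20.

20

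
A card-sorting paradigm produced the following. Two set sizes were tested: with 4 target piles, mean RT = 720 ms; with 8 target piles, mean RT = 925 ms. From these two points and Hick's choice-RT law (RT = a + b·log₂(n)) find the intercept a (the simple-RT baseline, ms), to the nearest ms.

Slope: b = (925 − 720) / (log₂ 8 − log₂ 4) = 205/1.0000 = 205 ms/bit.
a = RT₁ − b·log₂ n₁ = 720 − 205 × 2 = 310.000 ms.

310 ms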